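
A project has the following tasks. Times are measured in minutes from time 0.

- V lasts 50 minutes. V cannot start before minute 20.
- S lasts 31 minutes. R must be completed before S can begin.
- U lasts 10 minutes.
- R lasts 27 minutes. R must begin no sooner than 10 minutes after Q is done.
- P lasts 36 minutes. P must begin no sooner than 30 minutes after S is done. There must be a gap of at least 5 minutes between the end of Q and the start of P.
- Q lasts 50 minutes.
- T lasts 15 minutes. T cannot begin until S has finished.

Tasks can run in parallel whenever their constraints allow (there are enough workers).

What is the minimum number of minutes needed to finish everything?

184

V waits on its own release at minute 20, so it starts at minute 20 and finishes at 20 + 50 = minute 70.
U has no prerequisites, so it starts at minute 0 and finishes at minute 10.
Nothing blocks Q, so it runs from minute 0 to minute 50.
R cannot begin until Q (finishes minute 50, plus 10-minute gap → minute 60). It runs from minute 60 to 60 + 27 = minute 87.
S waits on R (finishes minute 87), so it starts at minute 87 and finishes at 87 + 31 = minute 118.
After S (finishes minute 118), T can start at minute 118 and finishes at minute 133.
For P: S (finishes minute 118, plus 30-minute gap → minute 148); Q (finishes minute 50, plus 5-minute gap → minute 55). Taking the maximum gives a start of minute 148, and it finishes at 148 + 36 = minute 184.
All tasks are finished once the last one completes. Finish times: P at 184, Q at 50, R at 87, S at 118, T at 133, U at 10, V at 70. The latest is minute 184.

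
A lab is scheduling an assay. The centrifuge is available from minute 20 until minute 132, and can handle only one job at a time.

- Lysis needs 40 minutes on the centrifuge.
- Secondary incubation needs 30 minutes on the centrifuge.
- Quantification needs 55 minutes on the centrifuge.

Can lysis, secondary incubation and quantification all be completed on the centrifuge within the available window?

The centrifuge window is 132 − 20 = 112 minutes.
Running back to back, the jobs need 40 + 30 + 55 = 125 minutes on the centrifuge.
Since 125 > 112, they cannot all fit.

No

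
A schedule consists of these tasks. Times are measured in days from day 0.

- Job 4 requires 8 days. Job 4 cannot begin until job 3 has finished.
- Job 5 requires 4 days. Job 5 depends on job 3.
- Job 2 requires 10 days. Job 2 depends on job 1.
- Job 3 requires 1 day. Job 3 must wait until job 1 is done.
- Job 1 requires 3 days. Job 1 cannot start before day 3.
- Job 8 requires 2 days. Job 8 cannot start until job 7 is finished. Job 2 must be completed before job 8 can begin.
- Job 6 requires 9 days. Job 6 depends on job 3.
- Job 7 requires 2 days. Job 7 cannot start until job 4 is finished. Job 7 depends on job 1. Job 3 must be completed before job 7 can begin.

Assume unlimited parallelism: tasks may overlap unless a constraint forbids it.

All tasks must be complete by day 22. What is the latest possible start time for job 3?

Nothing follows job 8; the deadline of day 22 is its only limit. It must start by 22 − 2 = day 20.
Job 7 must finish before job 8 (must start by day 20). With a 2-day duration, job 7 must start by 20 − 2 = day 18.
Job 4 has to be done before job 7 (must start by day 18). That means finishing by day 18, i.e. starting by 18 − 8 = day 10.
Job 5 must finish by day 22; it takes 4 days, so it must start by 22 − 4 = day 18.
Nothing follows job 6; the deadline of day 22 is its only limit. It must start by 22 − 9 = day 13.
Job 3 must finish in time for job 4 (must start by day 10); job 5 (must start by day 18); job 6 (must start by day 13); job 7 (must start by day 18). The tightest is day 10, so job 3 must start by 10 − 1 = day 9.

9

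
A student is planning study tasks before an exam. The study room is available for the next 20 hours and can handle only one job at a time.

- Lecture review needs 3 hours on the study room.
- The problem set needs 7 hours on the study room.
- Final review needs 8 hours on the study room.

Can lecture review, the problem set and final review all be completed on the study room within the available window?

Running back to back, the jobs need 3 + 7 + 8 = 18 hours on the study room.
Since 18 ≤ 20, they fit within the window.

Yes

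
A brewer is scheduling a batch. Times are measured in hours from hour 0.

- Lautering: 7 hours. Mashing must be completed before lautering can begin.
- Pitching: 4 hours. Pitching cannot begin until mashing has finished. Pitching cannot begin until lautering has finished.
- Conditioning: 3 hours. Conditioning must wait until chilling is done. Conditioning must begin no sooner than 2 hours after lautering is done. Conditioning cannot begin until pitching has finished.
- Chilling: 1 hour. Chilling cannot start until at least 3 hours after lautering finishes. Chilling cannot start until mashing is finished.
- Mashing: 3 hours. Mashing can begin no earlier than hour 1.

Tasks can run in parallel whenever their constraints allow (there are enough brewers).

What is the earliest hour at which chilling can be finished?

After its own release at hour 1, mashing can start at hour 1 and finishes at hour 4.
Lautering cannot begin until mashing (finishes hour 4). It runs from hour 4 to 4 + 7 = hour 11.
Chilling cannot start until lautering (finishes hour 11, plus 3-hour gap → hour 14); mashing (finishes hour 4). The controlling bound is hour 14, so chilling finishes at 14 + 1 = hour 15.

15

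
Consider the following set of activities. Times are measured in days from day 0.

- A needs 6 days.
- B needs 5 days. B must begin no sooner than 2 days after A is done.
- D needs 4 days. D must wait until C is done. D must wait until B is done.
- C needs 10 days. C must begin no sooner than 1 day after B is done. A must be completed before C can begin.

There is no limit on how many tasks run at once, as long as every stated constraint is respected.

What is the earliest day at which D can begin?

24

A has no prerequisites, so it starts at day 0 and finishes at day 6.
After A (finishes day 6, plus 2-day gap → day 8), B can start at day 8 and finishes at day 13.
For C: B (finishes day 13, plus 1-day gap → day 14); A (finishes day 6). Taking the maximum gives a start of day 14, and it finishes at 14 + 10 = day 24.
D waits on C (finishes day 24); B (finishes day 13). The latest of these is day 24, which is the earliest D can start.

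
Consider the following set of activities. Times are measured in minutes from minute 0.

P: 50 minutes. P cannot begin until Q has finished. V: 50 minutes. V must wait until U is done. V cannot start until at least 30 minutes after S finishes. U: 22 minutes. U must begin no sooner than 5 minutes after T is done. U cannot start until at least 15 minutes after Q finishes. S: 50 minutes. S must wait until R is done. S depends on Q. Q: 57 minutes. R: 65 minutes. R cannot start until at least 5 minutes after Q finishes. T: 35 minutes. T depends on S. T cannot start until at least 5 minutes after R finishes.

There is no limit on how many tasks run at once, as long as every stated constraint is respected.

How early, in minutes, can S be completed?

177

Q can start immediately at minute 0; it finishes at minute 57.
R waits on Q (finishes minute 57, plus 5-minute gap → minute 62), so it starts at minute 62 and finishes at 62 + 65 = minute 127.
For S: R (finishes minute 127); Q (finishes minute 57). Taking the maximum gives a start of minute 127, and it finishes at 127 + 50 = minute 177.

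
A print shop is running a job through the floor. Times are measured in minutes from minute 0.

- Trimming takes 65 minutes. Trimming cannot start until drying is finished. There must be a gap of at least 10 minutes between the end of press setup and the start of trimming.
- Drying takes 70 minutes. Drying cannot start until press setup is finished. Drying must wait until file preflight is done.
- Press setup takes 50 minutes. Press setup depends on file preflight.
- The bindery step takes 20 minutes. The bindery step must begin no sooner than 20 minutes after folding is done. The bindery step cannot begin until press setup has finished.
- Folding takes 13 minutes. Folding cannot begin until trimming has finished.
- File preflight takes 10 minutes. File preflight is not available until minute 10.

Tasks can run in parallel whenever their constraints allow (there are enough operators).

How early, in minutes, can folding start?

File preflight cannot begin until its own release at minute 10. It runs from minute 10 to 10 + 10 = minute 20.
Press setup waits on file preflight (finishes minute 20), so it starts at minute 20 and finishes at 20 + 50 = minute 70.
For drying: press setup (finishes minute 70); file preflight (finishes minute 20). Taking the maximum gives a start of minute 70, and it finishes at 70 + 70 = minute 140.
Trimming needs all of drying (finishes minute 140); press setup (finishes minute 70, plus 10-minute gap → minute 80). That puts its earliest start at minute 140; it finishes at 140 + 65 = minute 205.
Folding waits on trimming (finishes minute 205), so the earliest it can start is minute 205.

205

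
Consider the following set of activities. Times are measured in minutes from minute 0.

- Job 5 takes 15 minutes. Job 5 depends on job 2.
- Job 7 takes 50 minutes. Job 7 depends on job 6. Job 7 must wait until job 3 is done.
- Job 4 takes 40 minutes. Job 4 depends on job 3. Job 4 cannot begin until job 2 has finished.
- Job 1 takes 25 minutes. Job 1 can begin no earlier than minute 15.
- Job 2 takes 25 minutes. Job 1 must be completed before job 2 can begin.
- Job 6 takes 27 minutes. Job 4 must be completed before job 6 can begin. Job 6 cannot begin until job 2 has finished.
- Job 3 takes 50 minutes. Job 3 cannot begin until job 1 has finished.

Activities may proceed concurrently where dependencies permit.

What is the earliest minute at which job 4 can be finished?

130

Job 1 cannot begin until its own release at minute 15. It runs from minute 15 to 15 + 25 = minute 40.
Job 3 waits on job 1 (finishes minute 40), so it starts at minute 40 and finishes at 40 + 50 = minute 90.
Job 2 cannot begin until job 1 (finishes minute 40). It runs from minute 40 to 40 + 25 = minute 65.
Job 4 has to wait for job 3 (finishes minute 90); job 2 (finishes minute 65). The latest of these is minute 90, so job 4 runs minute 90 to 90 + 40 = minute 130.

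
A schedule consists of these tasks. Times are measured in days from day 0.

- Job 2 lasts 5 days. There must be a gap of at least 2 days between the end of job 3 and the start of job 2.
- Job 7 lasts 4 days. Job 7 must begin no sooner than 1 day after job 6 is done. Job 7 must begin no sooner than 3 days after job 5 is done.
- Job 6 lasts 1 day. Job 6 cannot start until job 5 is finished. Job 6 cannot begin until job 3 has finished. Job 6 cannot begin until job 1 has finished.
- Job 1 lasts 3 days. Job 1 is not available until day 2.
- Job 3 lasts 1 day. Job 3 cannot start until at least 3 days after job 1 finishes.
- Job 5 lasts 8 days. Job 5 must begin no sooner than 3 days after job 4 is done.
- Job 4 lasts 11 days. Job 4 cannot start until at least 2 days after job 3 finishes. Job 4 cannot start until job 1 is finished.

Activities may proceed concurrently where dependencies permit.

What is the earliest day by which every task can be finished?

Job 1 cannot begin until its own release at day 2. It runs from day 2 to 2 + 3 = day 5.
Job 3 cannot begin until job 1 (finishes day 5, plus 3-day gap → day 8). It runs from day 8 to 8 + 1 = day 9.
Job 4 has to wait for job 3 (finishes day 9, plus 2-day gap → day 11); job 1 (finishes day 5). The latest of these is day 11, so job 4 runs day 11 to 11 + 11 = day 22.
Job 5 waits on job 4 (finishes day 22, plus 3-day gap → day 25), so it starts at day 25 and finishes at 25 + 8 = day 33.
Job 6 has to wait for job 5 (finishes day 33); job 3 (finishes day 9); job 1 (finishes day 5). The latest of these is day 33, so job 6 runs day 33 to 33 + 1 = day 34.
For job 7: job 6 (finishes day 34, plus 1-day gap → day 35); job 5 (finishes day 33, plus 3-day gap → day 36). Taking the maximum gives a start of day 36, and it finishes at 36 + 4 = day 40.
Job 2 waits on job 3 (finishes day 9, plus 2-day gap → day 11), so it starts at day 11 and finishes at 11 + 5 = day 16.
All tasks are finished once the last one completes. Finish times: Job 1 at 5, Job 2 at 16, Job 3 at 9, Job 4 at 22, Job 5 at 33, Job 6 at 34, Job 7 at 40. The latest is day 40.

40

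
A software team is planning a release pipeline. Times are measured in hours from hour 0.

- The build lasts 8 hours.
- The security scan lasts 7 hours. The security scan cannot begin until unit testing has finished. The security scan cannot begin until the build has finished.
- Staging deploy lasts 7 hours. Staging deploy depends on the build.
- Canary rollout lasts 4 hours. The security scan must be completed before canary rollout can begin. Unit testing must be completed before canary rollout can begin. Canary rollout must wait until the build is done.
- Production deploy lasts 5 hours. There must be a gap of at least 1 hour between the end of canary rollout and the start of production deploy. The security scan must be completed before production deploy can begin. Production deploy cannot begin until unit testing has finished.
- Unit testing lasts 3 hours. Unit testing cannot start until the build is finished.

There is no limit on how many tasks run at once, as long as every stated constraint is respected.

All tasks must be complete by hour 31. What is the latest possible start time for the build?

3

Nothing follows production deploy; the deadline of hour 31 is its only limit. It must start by 31 − 5 = hour 26.
Canary rollout must finish before production deploy (must start by hour 26, minus 1-hour gap → hour 25). With a 4-hour duration, canary rollout must start by 25 − 4 = hour 21.
The security scan feeds canary rollout (must start by hour 21); production deploy (must start by hour 26). Taking the minimum, the security scan must finish by hour 21 and start by 21 − 7 = hour 14.
Unit testing must finish in time for the security scan (must start by hour 14); canary rollout (must start by hour 21); production deploy (must start by hour 26). The tightest is hour 14, so unit testing must start by 14 − 3 = hour 11.
Staging deploy must finish by hour 31; it takes 7 hours, so it must start by 31 − 7 = hour 24.
The build must finish in time for unit testing (must start by hour 11); the security scan (must start by hour 14); staging deploy (must start by hour 24); canary rollout (must start by hour 21). The tightest is hour 11, so the build must start by 11 − 8 = hour 3.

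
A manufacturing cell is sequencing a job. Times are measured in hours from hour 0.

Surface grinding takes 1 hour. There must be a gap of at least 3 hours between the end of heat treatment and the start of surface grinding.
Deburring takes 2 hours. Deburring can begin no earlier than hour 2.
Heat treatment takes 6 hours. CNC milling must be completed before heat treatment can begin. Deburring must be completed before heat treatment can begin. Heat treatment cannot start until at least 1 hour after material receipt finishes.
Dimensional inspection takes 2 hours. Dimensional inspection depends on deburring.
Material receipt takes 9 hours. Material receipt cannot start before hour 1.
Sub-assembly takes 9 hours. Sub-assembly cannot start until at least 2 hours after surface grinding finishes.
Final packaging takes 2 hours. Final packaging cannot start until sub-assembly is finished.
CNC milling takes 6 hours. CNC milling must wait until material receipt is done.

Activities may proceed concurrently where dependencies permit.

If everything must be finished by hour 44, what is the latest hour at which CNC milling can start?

15

To finish by hour 44, final packaging (duration 2) must start no later than hour 42.
Sub-assembly has to be done before final packaging (must start by hour 42). That means finishing by hour 42, i.e. starting by 42 − 9 = hour 33.
Surface grinding must finish before sub-assembly (must start by hour 33, minus 2-hour gap → hour 31). With a 1-hour duration, surface grinding must start by 31 − 1 = hour 30.
Heat treatment has to be done before surface grinding (must start by hour 30, minus 3-hour gap → hour 27). That means finishing by hour 27, i.e. starting by 27 − 6 = hour 21.
CNC milling has to be done before heat treatment (must start by hour 21). That means finishing by hour 21, i.e. starting by 21 − 6 = hour 15.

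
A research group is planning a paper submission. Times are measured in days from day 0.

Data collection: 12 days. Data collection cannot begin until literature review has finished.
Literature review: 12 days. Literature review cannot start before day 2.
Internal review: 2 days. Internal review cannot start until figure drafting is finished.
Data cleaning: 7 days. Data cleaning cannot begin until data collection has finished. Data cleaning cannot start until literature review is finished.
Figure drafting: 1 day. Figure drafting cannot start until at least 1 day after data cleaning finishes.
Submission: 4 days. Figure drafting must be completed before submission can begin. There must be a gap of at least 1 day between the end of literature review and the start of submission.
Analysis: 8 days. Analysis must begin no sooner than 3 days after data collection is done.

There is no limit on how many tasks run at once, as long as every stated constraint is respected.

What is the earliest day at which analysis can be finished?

After its own release at day 2, literature review can start at day 2 and finishes at day 14.
After literature review (finishes day 14), data collection can start at day 14 and finishes at day 26.
Analysis cannot begin until data collection (finishes day 26, plus 3-day gap → day 29). It runs from day 29 to 29 + 8 = day 37.

37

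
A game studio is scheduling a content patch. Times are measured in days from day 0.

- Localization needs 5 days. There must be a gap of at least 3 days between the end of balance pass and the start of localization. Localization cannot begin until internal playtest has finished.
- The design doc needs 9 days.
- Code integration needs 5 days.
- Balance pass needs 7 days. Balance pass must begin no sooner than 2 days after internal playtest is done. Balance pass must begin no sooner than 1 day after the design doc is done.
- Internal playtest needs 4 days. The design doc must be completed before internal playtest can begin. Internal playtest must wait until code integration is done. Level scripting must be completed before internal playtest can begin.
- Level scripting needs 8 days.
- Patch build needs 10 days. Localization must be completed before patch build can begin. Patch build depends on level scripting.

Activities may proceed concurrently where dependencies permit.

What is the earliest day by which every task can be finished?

Code integration has no prerequisites, so it starts at day 0 and finishes at day 5.
Level scripting has no prerequisites, so it starts at day 0 and finishes at day 8.
Nothing blocks the design doc, so it runs from day 0 to day 9.
For internal playtest: the design doc (finishes day 9); code integration (finishes day 5); level scripting (finishes day 8). Taking the maximum gives a start of day 9, and it finishes at 9 + 4 = day 13.
Balance pass cannot start until internal playtest (finishes day 13, plus 2-day gap → day 15); the design doc (finishes day 9, plus 1-day gap → day 10). The controlling bound is day 15, so balance pass finishes at 15 + 7 = day 22.
Localization cannot start until balance pass (finishes day 22, plus 3-day gap → day 25); internal playtest (finishes day 13). The controlling bound is day 25, so localization finishes at 25 + 5 = day 30.
For patch build: localization (finishes day 30); level scripting (finishes day 8). Taking the maximum gives a start of day 30, and it finishes at 30 + 10 = day 40.
All tasks are finished once the last one completes. Finish times: The design doc at 9, Level scripting at 8, Code integration at 5, Internal playtest at 13, Balance pass at 22, Localization at 30, Patch build at 40. The latest is day 40.

40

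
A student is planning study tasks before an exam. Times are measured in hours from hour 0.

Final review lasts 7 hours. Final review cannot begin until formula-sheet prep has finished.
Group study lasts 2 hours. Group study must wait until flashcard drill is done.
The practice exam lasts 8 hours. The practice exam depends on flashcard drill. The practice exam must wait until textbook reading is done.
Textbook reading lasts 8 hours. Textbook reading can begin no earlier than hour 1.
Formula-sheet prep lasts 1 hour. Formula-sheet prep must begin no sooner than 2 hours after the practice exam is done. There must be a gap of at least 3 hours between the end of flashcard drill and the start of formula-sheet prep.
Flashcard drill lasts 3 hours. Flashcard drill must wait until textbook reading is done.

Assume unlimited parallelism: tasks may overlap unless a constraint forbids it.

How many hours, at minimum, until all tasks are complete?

30

After its own release at hour 1, textbook reading can start at hour 1 and finishes at hour 9.
Flashcard drill cannot begin until textbook reading (finishes hour 9). It runs from hour 9 to 9 + 3 = hour 12.
After flashcard drill (finishes hour 12), group study can start at hour 12 and finishes at hour 14.
The practice exam needs all of flashcard drill (finishes hour 12); textbook reading (finishes hour 9). That puts its earliest start at hour 12; it finishes at 12 + 8 = hour 20.
Formula-sheet prep cannot start until the practice exam (finishes hour 20, plus 2-hour gap → hour 22); flashcard drill (finishes hour 12, plus 3-hour gap → hour 15). The controlling bound is hour 22, so formula-sheet prep finishes at 22 + 1 = hour 23.
Final review cannot begin until formula-sheet prep (finishes hour 23). It runs from hour 23 to 23 + 7 = hour 30.
All tasks are finished once the last one completes. Finish times: Textbook reading at 9, Flashcard drill at 12, The practice exam at 20, Group study at 14, Formula-sheet prep at 23, Final review at 30. The latest is hour 30.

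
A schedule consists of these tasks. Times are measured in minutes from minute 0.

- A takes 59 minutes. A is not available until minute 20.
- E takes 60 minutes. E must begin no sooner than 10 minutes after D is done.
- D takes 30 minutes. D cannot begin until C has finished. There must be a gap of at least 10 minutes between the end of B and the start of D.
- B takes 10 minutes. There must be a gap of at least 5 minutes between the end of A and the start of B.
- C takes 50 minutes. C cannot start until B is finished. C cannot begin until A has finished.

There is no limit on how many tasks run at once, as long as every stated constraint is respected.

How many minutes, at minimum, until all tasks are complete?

244

After its own release at minute 20, A can start at minute 20 and finishes at minute 79.
B cannot begin until A (finishes minute 79, plus 5-minute gap → minute 84). It runs from minute 84 to 84 + 10 = minute 94.
For C: B (finishes minute 94); A (finishes minute 79). Taking the maximum gives a start of minute 94, and it finishes at 94 + 50 = minute 144.
D needs all of C (finishes minute 144); B (finishes minute 94, plus 10-minute gap → minute 104). That puts its earliest start at minute 144; it finishes at 144 + 30 = minute 174.
E cannot begin until D (finishes minute 174, plus 10-minute gap → minute 184). It runs from minute 184 to 184 + 60 = minute 244.
All tasks are finished once the last one completes. Finish times: A at 79, B at 94, C at 144, D at 174, E at 244. The latest is minute 244.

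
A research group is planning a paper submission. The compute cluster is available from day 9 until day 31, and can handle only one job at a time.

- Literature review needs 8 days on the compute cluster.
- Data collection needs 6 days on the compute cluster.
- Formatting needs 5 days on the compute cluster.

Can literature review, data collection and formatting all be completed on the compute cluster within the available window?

The compute cluster window is 31 − 9 = 22 days.
Running back to back, the jobs need 8 + 6 + 5 = 19 days on the compute cluster.
Since 19 ≤ 22, they fit within the window.

Yes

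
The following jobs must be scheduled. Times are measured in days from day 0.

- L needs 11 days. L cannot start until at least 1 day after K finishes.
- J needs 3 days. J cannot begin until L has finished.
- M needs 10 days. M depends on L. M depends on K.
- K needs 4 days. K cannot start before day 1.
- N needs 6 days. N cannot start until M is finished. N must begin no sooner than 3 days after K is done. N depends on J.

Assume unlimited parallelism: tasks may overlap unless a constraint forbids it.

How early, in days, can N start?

27

K waits on its own release at day 1, so it starts at day 1 and finishes at 1 + 4 = day 5.
L waits on K (finishes day 5, plus 1-day gap → day 6), so it starts at day 6 and finishes at 6 + 11 = day 17.
M needs all of L (finishes day 17); K (finishes day 5). That puts its earliest start at day 17; it finishes at 17 + 10 = day 27.
J waits on L (finishes day 17), so it starts at day 17 and finishes at 17 + 3 = day 20.
N waits on M (finishes day 27); K (finishes day 5, plus 3-day gap → day 8); J (finishes day 20). The latest of these is day 27, which is the earliest N can start.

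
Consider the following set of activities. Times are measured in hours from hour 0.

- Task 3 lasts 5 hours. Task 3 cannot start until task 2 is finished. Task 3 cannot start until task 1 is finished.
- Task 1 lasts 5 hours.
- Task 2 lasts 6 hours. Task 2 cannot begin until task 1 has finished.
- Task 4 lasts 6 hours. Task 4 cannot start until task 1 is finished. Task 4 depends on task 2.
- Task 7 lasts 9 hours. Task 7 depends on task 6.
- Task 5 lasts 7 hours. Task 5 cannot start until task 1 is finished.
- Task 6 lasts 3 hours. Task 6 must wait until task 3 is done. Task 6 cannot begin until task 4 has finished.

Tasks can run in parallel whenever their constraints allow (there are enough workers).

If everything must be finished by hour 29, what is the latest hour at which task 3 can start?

12

Task 7 must finish by hour 29; it takes 9 hours, so it must start by 29 − 9 = hour 20.
Task 6 feeds into task 7 (must start by hour 20); so task 6 must finish by hour 20 and therefore start by hour 17.
Task 3 must finish before task 6 (must start by hour 17). With a 5-hour duration, task 3 must start by 17 − 5 = hour 12.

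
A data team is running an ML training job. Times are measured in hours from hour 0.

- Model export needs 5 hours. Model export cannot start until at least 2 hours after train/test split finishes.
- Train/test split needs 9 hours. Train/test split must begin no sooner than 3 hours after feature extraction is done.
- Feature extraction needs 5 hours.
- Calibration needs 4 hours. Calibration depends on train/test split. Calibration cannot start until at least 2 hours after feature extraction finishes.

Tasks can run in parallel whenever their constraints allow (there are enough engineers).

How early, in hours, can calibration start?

Feature extraction has no prerequisites, so it starts at hour 0 and finishes at hour 5.
After feature extraction (finishes hour 5, plus 3-hour gap → hour 8), train/test split can start at hour 8 and finishes at hour 17.
Calibration waits on train/test split (finishes hour 17); feature extraction (finishes hour 5, plus 2-hour gap → hour 7). The latest of these is hour 17, which is the earliest calibration can start.

17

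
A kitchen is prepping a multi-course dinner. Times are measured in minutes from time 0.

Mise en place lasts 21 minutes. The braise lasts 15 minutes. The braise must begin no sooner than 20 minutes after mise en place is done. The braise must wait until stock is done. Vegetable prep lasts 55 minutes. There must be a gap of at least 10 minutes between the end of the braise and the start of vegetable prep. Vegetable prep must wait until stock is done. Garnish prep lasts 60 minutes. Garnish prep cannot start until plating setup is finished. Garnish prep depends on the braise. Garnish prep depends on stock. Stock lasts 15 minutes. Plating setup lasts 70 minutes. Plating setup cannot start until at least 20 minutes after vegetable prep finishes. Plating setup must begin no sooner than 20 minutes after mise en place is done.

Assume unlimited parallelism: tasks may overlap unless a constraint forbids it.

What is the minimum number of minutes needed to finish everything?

271

Stock has no prerequisites, so it starts at minute 0 and finishes at minute 15.
Mise en place has no prerequisites, so it starts at minute 0 and finishes at minute 21.
The braise cannot start until mise en place (finishes minute 21, plus 20-minute gap → minute 41); stock (finishes minute 15). The controlling bound is minute 41, so the braise finishes at 41 + 15 = minute 56.
For vegetable prep: the braise (finishes minute 56, plus 10-minute gap → minute 66); stock (finishes minute 15). Taking the maximum gives a start of minute 66, and it finishes at 66 + 55 = minute 121.
Plating setup has to wait for vegetable prep (finishes minute 121, plus 20-minute gap → minute 141); mise en place (finishes minute 21, plus 20-minute gap → minute 41). The latest of these is minute 141, so plating setup runs minute 141 to 141 + 70 = minute 211.
Garnish prep cannot start until plating setup (finishes minute 211); the braise (finishes minute 56); stock (finishes minute 15). The controlling bound is minute 211, so garnish prep finishes at 211 + 60 = minute 271.
All tasks are finished once the last one completes. Finish times: Mise en place at 21, Stock at 15, The braise at 56, Vegetable prep at 121, Plating setup at 211, Garnish prep at 271. The latest is minute 271.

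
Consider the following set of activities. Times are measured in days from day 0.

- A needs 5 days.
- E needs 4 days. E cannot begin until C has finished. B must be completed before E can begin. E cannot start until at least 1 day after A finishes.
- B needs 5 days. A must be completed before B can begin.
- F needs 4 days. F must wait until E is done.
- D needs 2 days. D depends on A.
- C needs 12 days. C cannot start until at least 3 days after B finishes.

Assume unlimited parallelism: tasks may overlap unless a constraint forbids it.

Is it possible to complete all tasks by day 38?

Yes

A can start immediately at day 0; it finishes at day 5.
D cannot begin until A (finishes day 5). It runs from day 5 to 5 + 2 = day 7.
B cannot begin until A (finishes day 5). It runs from day 5 to 5 + 5 = day 10.
C cannot begin until B (finishes day 10, plus 3-day gap → day 13). It runs from day 13 to 13 + 12 = day 25.
E has to wait for C (finishes day 25); B (finishes day 10); A (finishes day 5, plus 1-day gap → day 6). The latest of these is day 25, so E runs day 25 to 25 + 4 = day 29.
F cannot begin until E (finishes day 29). It runs from day 29 to 29 + 4 = day 33.
Every task is finished by day 33, which is no later than the deadline of 38, so the schedule is feasible.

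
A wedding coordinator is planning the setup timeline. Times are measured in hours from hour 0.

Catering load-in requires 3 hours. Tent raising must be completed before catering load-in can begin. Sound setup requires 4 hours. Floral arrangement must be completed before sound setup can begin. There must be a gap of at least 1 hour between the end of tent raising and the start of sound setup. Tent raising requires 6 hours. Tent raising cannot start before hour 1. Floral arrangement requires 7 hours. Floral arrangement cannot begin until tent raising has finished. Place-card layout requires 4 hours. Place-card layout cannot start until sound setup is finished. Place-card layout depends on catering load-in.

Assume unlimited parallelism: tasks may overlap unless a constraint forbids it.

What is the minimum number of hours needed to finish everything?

22

After its own release at hour 1, tent raising can start at hour 1 and finishes at hour 7.
Catering load-in cannot begin until tent raising (finishes hour 7). It runs from hour 7 to 7 + 3 = hour 10.
Floral arrangement waits on tent raising (finishes hour 7), so it starts at hour 7 and finishes at 7 + 7 = hour 14.
Sound setup needs all of floral arrangement (finishes hour 14); tent raising (finishes hour 7, plus 1-hour gap → hour 8). That puts its earliest start at hour 14; it finishes at 14 + 4 = hour 18.
For place-card layout: sound setup (finishes hour 18); catering load-in (finishes hour 10). Taking the maximum gives a start of hour 18, and it finishes at 18 + 4 = hour 22.
All tasks are finished once the last one completes. Finish times: Tent raising at 7, Floral arrangement at 14, Sound setup at 18, Catering load-in at 10, Place-card layout at 22. The latest is hour 22.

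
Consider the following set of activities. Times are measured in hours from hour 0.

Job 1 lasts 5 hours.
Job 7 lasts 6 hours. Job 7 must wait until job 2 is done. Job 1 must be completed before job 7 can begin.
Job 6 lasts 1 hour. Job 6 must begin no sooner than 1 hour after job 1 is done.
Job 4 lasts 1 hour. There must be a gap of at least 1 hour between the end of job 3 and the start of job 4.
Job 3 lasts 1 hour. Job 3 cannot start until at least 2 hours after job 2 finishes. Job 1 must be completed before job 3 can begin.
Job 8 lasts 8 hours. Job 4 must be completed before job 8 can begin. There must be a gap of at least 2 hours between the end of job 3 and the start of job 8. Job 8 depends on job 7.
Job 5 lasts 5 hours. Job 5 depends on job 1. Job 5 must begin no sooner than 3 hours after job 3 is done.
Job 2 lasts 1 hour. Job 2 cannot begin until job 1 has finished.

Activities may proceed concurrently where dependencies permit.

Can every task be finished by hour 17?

No

Job 1 has no prerequisites, so it starts at hour 0 and finishes at hour 5.
Job 6 waits on job 1 (finishes hour 5, plus 1-hour gap → hour 6), so it starts at hour 6 and finishes at 6 + 1 = hour 7.
After job 1 (finishes hour 5), job 2 can start at hour 5 and finishes at hour 6.
Job 7 needs all of job 2 (finishes hour 6); job 1 (finishes hour 5). That puts its earliest start at hour 6; it finishes at 6 + 6 = hour 12.
Job 3 needs all of job 2 (finishes hour 6, plus 2-hour gap → hour 8); job 1 (finishes hour 5). That puts its earliest start at hour 8; it finishes at 8 + 1 = hour 9.
For job 5: job 1 (finishes hour 5); job 3 (finishes hour 9, plus 3-hour gap → hour 12). Taking the maximum gives a start of hour 12, and it finishes at 12 + 5 = hour 17.
Job 4 cannot begin until job 3 (finishes hour 9, plus 1-hour gap → hour 10). It runs from hour 10 to 10 + 1 = hour 11.
Job 8 needs all of job 4 (finishes hour 11); job 3 (finishes hour 9, plus 2-hour gap → hour 11); job 7 (finishes hour 12). That puts its earliest start at hour 12; it finishes at 12 + 8 = hour 20.
The earliest everything can be done is hour 20, which is after the deadline of 17, so it is not possible.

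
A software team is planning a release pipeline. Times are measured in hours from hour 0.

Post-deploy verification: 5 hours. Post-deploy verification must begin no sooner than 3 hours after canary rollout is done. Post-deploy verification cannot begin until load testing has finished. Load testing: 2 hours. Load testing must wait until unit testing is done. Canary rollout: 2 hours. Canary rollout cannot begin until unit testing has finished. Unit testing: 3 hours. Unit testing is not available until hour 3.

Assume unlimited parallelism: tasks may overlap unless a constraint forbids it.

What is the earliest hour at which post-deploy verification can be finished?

16

Unit testing cannot begin until its own release at hour 3. It runs from hour 3 to 3 + 3 = hour 6.
Load testing cannot begin until unit testing (finishes hour 6). It runs from hour 6 to 6 + 2 = hour 8.
After unit testing (finishes hour 6), canary rollout can start at hour 6 and finishes at hour 8.
Post-deploy verification has to wait for canary rollout (finishes hour 8, plus 3-hour gap → hour 11); load testing (finishes hour 8). The latest of these is hour 11, so post-deploy verification runs hour 11 to 11 + 5 = hour 16.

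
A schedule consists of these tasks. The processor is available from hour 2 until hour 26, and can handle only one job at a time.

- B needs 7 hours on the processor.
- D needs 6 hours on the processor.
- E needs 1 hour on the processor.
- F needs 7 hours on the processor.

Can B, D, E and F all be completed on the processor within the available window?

The processor window is 26 − 2 = 24 hours.
Running back to back, the jobs need 7 + 6 + 1 + 7 = 21 hours on the processor.
Since 21 ≤ 24, they fit within the window.

Yes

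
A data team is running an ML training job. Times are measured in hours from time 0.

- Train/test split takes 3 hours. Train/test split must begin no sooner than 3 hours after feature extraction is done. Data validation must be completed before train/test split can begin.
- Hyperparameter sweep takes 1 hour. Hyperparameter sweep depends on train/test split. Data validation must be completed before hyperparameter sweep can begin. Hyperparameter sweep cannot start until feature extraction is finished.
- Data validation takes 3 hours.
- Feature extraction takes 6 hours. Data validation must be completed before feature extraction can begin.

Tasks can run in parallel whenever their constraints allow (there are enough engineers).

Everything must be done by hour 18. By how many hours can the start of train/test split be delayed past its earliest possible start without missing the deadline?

Data validation has no prerequisites, so it starts at hour 0 and finishes at hour 3.
After data validation (finishes hour 3), feature extraction can start at hour 3 and finishes at hour 9.
Train/test split has to wait for feature extraction (finishes hour 9, plus 3-hour gap → hour 12); data validation (finishes hour 3). The latest of these is hour 12, so train/test split runs hour 12 to 12 + 3 = hour 15.

Working backward from the deadline:
Hyperparameter sweep has no dependents, so it just needs to finish by hour 18. Starting by 18 − 1 = hour 17 achieves that.
Since hyperparameter sweep (must start by hour 17) depends on it, train/test split must finish by hour 17. Backing off its 3-hour duration gives a latest start of hour 14.
So train/test split can start as early as hour 12 and as late as hour 14, giving 14 − 12 = 2 hours of slack.

2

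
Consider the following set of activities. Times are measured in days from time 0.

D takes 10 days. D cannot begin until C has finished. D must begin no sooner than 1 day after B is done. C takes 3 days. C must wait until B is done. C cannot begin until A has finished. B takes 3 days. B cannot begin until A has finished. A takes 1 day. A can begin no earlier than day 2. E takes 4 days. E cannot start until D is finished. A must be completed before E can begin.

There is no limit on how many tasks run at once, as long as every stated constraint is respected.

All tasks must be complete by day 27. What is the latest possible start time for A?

Nothing follows E; the deadline of day 27 is its only limit. It must start by 27 − 4 = day 23.
Since E (must start by day 23) depends on it, D must finish by day 23. Backing off its 10-day duration gives a latest start of day 13.
C must finish before D (must start by day 13). With a 3-day duration, C must start by 13 − 3 = day 10.
B has several dependents: C (must start by day 10); D (must start by day 13, minus 1-day gap → day 12). The earliest of those limits is day 10, so B must start by 10 − 3 = day 7.
A must finish in time for B (must start by day 7); C (must start by day 10); E (must start by day 23). The tightest is day 7, so A must start by 7 − 1 = day 6.

6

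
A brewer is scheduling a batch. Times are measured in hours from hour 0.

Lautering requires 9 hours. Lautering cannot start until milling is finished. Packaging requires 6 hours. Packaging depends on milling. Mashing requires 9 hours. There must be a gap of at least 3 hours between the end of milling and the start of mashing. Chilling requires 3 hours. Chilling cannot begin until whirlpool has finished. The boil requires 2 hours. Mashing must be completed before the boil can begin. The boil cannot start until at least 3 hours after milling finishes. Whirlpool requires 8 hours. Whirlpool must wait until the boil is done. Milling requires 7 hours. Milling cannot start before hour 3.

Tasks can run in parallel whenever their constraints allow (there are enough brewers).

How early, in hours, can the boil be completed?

Milling cannot begin until its own release at hour 3. It runs from hour 3 to 3 + 7 = hour 10.
Mashing cannot begin until milling (finishes hour 10, plus 3-hour gap → hour 13). It runs from hour 13 to 13 + 9 = hour 22.
For the boil: mashing (finishes hour 22); milling (finishes hour 10, plus 3-hour gap → hour 13). Taking the maximum gives a start of hour 22, and it finishes at 22 + 2 = hour 24.

24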